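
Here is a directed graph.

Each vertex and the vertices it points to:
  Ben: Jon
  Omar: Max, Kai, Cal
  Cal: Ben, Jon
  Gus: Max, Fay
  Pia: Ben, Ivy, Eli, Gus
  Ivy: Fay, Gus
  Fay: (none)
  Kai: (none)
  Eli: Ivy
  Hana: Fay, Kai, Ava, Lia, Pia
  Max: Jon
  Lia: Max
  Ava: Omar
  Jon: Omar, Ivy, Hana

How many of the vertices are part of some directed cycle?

12

A vertex is on a directed cycle iff it belongs to a strongly connected component of size ≥ 2 (or has a self-loop).
The vertices on cycles are {Ava, Ben, Cal, Eli, Gus, Ivy, Jon, Lia, Max, Pia, Hana, Omar} — 12 in total.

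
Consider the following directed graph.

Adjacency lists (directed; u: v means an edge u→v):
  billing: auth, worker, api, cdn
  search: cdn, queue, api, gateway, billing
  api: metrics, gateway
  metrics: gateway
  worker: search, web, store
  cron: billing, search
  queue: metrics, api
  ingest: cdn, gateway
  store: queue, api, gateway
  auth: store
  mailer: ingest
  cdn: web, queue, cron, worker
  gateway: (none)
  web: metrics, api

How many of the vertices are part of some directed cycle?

A vertex is on a directed cycle iff it belongs to a strongly connected component of size ≥ 2 (or has a self-loop).
The vertices on cycles are {cdn, cron, search, worker, billing} — 5 in total.

5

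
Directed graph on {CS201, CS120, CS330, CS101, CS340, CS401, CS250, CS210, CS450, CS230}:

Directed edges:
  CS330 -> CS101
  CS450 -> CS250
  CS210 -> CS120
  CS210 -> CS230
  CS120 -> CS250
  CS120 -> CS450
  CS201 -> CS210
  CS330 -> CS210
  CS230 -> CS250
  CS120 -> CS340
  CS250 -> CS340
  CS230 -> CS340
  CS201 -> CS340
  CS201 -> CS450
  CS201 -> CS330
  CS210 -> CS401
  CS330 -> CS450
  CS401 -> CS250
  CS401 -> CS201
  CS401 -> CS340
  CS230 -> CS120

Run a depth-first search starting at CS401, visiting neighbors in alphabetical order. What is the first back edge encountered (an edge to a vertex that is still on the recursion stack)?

CS210→CS401

DFS from CS401 (visiting neighbors in alphabetical order); mark gray on enter, black on exit:
CS401 gray
  CS201 gray
    CS210 gray
      CS120 gray
        CS250 gray
          CS340 gray
          CS340 black
        CS250 black
        CS120→CS340: CS340 black — skip
        CS450 gray
          CS450→CS250: CS250 black — skip
        CS450 black
      CS120 black
      CS230 gray
        CS230→CS120: CS120 black — skip
        CS230→CS250: CS250 black — skip
        CS230→CS340: CS340 black — skip
      CS230 black
      CS210→CS401: CS401 is gray → back edge
First back edge: CS210 → CS401.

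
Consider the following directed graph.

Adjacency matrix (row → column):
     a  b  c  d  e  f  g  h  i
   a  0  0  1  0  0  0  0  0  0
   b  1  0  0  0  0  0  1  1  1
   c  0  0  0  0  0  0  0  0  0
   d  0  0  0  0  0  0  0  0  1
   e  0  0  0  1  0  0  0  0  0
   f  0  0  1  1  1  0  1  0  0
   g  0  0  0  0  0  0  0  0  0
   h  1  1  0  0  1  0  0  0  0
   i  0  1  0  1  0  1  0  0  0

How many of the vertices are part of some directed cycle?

A vertex is on a directed cycle iff it belongs to a strongly connected component of size ≥ 2 (or has a self-loop).
The vertices on cycles are {b, d, e, f, h, i} — 6 in total.

6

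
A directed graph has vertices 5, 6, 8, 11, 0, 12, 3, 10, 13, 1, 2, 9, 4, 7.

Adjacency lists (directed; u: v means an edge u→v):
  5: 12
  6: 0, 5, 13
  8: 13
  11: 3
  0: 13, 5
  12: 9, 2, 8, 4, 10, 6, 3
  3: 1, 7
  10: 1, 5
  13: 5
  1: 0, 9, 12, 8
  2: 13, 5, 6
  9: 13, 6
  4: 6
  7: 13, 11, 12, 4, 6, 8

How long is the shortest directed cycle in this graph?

For each vertex v, BFS finds the shortest path from v back to v.
The shortest such closed walk is 11 → 3 → 7 → 11, length 3.

3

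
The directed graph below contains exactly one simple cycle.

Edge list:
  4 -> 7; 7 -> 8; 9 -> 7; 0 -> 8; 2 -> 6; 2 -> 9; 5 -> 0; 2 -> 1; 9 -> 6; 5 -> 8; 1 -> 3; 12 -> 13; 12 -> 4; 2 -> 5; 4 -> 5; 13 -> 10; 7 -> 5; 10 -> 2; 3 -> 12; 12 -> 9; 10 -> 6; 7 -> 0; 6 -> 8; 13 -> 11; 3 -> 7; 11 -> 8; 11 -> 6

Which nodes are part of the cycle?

1, 2, 3, 10, 12, 13

DFS with gray/black marking from 12:
12 gray
  9 gray
    6 gray
      8 gray
      8 black
    6 black
    7 gray
      5 gray
        0 gray
          0→8: 8 black — skip
        0 black
        5→8: 8 black — skip
      5 black
      7→0: 0 black — skip
      7→8: 8 black — skip
    7 black
  9 black
  4 gray
    4→7: 7 black — skip
    4→5: 5 black — skip
  4 black
  13 gray
    10 gray
      10→6: 6 black — skip
      2 gray
        2→9: 9 black — skip
        2→5: 5 black — skip
        2→6: 6 black — skip
        1 gray
          3 gray
            3→12: 12 is gray → back edge
Back edge closes the cycle 12 → 13 → 10 → 2 → 1 → 3 → 12; its vertices are {1, 2, 3, 10, 12, 13}.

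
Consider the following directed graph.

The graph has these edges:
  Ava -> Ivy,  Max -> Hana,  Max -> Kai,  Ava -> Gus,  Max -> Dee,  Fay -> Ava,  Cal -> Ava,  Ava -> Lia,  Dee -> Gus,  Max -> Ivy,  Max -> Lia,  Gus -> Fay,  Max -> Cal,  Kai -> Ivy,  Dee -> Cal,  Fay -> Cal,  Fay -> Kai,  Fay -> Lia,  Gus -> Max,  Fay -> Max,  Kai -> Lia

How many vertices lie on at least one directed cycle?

6

A vertex is on a directed cycle iff it belongs to a strongly connected component of size ≥ 2 (or has a self-loop).
The vertices on cycles are {Ava, Cal, Dee, Fay, Gus, Max} — 6 in total.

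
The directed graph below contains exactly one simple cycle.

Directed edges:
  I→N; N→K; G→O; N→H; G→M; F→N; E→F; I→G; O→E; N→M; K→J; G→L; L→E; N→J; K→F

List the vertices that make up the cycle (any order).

DFS with gray/black marking from N:
N gray
  M gray
  M black
  K gray
    F gray
      F→N: N is gray → back edge
Back edge closes the cycle N → K → F → N; its vertices are {F, K, N}.

F, K, N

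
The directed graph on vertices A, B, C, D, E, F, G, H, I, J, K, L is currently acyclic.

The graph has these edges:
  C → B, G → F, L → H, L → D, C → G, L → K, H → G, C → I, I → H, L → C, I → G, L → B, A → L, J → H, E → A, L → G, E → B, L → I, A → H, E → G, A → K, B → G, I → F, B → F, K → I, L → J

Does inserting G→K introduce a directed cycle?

Adding G→K creates a cycle iff K can already reach G.
Path from K: K → I → G.
So K → … → G → K is a cycle.

Yes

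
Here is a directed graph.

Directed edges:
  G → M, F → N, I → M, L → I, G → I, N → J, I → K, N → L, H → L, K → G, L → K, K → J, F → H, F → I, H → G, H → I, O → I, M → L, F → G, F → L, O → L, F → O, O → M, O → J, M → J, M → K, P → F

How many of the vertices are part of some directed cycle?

A vertex is on a directed cycle iff it belongs to a strongly connected component of size ≥ 2 (or has a self-loop).
The vertices on cycles are {G, I, K, L, M} — 5 in total.

5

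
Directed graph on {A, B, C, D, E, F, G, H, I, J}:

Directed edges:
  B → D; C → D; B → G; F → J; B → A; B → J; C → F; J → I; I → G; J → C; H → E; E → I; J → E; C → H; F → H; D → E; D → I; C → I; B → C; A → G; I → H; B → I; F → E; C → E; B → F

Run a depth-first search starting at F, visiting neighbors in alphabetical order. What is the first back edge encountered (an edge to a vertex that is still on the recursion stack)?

H→E

DFS from F (visiting neighbors in alphabetical order); mark gray on enter, black on exit:
F gray
  E gray
    I gray
      G gray
      G black
      H gray
        H→E: E is gray → back edge
First back edge: H → E.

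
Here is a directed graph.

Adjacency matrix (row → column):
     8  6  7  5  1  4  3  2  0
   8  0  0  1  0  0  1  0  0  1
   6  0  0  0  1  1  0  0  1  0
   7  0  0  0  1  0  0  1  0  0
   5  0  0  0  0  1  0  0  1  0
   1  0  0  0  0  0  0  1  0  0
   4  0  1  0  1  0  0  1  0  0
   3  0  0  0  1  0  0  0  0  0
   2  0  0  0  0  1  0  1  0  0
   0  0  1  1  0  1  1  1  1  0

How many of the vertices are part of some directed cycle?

4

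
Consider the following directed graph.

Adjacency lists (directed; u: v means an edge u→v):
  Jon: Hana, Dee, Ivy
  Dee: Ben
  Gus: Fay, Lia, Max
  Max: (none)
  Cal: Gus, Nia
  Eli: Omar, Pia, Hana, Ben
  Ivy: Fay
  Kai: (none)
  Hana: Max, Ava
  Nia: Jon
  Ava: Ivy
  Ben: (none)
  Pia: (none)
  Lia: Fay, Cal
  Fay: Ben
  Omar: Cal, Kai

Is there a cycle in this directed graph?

Yes

DFS with white/gray/black marking, starting from Pia:
Pia gray
Pia black
Jon gray
  Hana gray
    Max gray
    Max black
    Ava gray
      Ivy gray
        Fay gray
          Ben gray
          Ben black
        Fay black
      Ivy black
    Ava black
  Hana black
  Dee gray
    Dee→Ben: Ben black — skip
  Dee black
  Jon→Ivy: Ivy black — skip
Jon black
Gus gray
  Gus→Fay: Fay black — skip
  Lia gray
    Lia→Fay: Fay black — skip
    Cal gray
      Cal→Gus: Gus is gray → back edge
Back edge found, so a cycle exists: Gus → Lia → Cal → Gus.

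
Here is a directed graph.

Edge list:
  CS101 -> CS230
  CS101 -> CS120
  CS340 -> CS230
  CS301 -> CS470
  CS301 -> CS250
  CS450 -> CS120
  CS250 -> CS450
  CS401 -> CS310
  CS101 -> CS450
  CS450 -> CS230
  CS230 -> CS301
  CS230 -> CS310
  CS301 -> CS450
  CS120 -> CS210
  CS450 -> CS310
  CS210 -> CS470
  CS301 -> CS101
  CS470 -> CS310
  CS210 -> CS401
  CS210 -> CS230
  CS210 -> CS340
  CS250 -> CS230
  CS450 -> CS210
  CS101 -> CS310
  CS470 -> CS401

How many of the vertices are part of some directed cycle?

8

A vertex is on a directed cycle iff it belongs to a strongly connected component of size ≥ 2 (or has a self-loop).
The vertices on cycles are {CS101, CS120, CS210, CS230, CS250, CS301, CS340, CS450} — 8 in total.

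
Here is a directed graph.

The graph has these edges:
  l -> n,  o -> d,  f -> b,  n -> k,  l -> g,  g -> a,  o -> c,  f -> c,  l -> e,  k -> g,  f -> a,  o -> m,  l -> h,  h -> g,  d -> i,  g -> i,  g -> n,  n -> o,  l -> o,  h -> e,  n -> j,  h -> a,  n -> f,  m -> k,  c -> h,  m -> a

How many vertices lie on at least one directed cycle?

A vertex is on a directed cycle iff it belongs to a strongly connected component of size ≥ 2 (or has a self-loop).
The vertices on cycles are {c, f, g, h, k, m, n, o} — 8 in total.

8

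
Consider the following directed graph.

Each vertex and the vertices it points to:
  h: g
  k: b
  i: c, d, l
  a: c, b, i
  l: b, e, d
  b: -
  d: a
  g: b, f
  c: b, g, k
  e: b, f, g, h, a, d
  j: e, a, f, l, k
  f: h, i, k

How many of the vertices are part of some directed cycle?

A vertex is on a directed cycle iff it belongs to a strongly connected component of size ≥ 2 (or has a self-loop).
The vertices on cycles are {a, c, d, e, f, g, h, i, l} — 9 in total.

9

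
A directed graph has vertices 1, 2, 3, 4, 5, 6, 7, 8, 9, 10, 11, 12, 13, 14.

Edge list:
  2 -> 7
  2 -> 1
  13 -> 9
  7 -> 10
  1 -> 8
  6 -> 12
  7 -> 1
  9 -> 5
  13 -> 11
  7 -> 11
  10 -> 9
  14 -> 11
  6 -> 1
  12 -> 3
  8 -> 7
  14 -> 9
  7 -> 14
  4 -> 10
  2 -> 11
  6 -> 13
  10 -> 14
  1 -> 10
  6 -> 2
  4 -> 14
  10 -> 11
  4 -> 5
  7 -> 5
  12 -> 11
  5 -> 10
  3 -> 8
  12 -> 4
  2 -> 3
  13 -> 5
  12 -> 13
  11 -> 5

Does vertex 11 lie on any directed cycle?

11 is on a cycle iff 11 can reach itself via ≥1 edge.
11 → 5 → 10 → 11 — yes.

Yes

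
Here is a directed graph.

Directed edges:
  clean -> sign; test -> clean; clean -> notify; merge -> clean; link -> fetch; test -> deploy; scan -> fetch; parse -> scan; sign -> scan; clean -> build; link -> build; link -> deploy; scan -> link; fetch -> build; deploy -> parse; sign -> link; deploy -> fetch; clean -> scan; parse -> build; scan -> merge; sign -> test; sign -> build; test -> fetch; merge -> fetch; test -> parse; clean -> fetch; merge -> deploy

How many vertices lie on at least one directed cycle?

A vertex is on a directed cycle iff it belongs to a strongly connected component of size ≥ 2 (or has a self-loop).
The vertices on cycles are {link, scan, sign, test, clean, merge, parse, deploy} — 8 in total.

8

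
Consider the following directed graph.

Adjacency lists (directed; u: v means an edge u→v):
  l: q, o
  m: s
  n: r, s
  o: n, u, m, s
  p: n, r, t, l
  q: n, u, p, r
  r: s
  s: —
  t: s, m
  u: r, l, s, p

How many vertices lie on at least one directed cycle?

5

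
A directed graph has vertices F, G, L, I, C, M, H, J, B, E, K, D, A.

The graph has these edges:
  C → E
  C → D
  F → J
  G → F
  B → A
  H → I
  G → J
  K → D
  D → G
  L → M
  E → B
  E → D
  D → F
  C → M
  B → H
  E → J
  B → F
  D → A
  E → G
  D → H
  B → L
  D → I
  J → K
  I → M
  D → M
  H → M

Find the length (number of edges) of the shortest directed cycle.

4

For each vertex v, BFS finds the shortest path from v back to v.
The shortest such closed walk is G → J → K → D → G, length 4.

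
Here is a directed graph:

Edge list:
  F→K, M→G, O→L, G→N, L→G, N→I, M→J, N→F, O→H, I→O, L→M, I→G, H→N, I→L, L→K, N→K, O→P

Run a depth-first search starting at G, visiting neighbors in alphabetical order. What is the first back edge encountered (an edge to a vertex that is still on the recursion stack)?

I->G

DFS from G (visiting neighbors in alphabetical order); mark gray on enter, black on exit:
G gray
  N gray
    F gray
      K gray
      K black
    F black
    I gray
      I→G: G is gray → back edge
First back edge: I → G.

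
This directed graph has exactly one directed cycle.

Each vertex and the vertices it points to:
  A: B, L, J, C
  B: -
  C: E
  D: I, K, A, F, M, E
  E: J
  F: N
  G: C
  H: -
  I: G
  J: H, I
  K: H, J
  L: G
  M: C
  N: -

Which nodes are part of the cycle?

C, E, G, I, J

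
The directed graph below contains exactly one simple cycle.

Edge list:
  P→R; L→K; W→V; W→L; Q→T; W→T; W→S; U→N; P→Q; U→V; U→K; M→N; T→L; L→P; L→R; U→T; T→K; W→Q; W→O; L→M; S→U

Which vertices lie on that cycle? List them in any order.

DFS with gray/black marking from L:
L gray
  K gray
  K black
  P gray
    R gray
    R black
    Q gray
      T gray
        T→L: L is gray → back edge
Back edge closes the cycle L → P → Q → T → L; its vertices are {L, P, Q, T}.

L, P, Q, T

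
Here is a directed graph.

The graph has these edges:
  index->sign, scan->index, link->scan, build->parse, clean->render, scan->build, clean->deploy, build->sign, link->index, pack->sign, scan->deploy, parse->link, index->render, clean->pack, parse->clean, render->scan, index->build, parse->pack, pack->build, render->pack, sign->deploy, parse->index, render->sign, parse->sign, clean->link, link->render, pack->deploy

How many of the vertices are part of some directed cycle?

8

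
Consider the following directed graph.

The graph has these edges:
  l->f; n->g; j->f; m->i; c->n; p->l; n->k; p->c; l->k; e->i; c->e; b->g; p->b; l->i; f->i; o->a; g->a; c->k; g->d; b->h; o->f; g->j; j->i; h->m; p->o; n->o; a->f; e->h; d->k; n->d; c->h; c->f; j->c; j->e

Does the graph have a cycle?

DFS with white/gray/black marking, starting from c:
c gray
  e gray
    h gray
      m gray
        i gray
        i black
      m black
    h black
    e→i: i black — skip
  e black
  n gray
    d gray
      k gray
      k black
    d black
    o gray
      f gray
        f→i: i black — skip
      f black
      a gray
        a→f: f black — skip
      a black
    o black
    g gray
      j gray
        j→c: c is gray → back edge
Back edge found, so a cycle exists: c → n → g → j → c.

Yes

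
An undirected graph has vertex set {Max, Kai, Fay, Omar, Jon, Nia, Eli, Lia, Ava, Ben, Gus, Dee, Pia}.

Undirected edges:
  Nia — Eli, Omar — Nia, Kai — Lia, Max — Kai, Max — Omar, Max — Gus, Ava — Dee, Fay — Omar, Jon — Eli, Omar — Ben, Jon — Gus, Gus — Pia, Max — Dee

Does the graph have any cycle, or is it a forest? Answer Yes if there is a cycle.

Yes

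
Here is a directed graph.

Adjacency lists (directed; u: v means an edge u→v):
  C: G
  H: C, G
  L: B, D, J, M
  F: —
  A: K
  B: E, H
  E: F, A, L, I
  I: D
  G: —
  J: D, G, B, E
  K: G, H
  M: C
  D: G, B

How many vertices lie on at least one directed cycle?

6

A vertex is on a directed cycle iff it belongs to a strongly connected component of size ≥ 2 (or has a self-loop).
The vertices on cycles are {B, D, E, I, J, L} — 6 in total.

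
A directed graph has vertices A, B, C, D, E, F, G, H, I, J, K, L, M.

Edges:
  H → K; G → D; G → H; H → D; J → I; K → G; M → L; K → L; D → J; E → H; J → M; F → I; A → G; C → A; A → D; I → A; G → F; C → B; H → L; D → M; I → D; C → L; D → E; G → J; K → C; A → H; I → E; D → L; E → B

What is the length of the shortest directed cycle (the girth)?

For each vertex v, BFS finds the shortest path from v back to v.
The shortest such closed walk is K → G → H → K, length 3.

3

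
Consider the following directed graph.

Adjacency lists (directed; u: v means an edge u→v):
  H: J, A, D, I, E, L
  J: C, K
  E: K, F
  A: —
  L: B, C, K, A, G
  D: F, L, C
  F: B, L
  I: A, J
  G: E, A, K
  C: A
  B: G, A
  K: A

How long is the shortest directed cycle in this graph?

4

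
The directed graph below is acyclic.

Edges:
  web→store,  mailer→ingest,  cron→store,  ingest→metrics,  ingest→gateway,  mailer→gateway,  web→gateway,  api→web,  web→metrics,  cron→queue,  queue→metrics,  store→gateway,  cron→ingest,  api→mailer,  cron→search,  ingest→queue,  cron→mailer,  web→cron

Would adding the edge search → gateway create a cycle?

No

Adding search→gateway creates a cycle iff gateway can already reach search.
Explore from gateway: no path reaches search. The graph stays acyclic.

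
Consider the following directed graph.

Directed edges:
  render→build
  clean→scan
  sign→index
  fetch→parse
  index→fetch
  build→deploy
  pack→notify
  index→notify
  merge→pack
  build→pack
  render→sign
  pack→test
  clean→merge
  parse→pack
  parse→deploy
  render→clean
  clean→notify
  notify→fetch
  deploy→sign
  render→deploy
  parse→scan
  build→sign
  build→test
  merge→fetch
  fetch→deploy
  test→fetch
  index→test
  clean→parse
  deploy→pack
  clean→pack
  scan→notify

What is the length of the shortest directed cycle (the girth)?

4

For each vertex v, BFS finds the shortest path from v back to v.
The shortest such closed walk is parse → scan → notify → fetch → parse, length 4.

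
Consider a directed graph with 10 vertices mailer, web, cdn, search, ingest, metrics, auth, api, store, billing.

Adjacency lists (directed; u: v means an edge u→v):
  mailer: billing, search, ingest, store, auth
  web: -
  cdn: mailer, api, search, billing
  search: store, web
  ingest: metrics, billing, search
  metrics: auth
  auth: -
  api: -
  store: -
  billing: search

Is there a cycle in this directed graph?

No

DFS with white/gray/black marking, starting from mailer:
mailer gray
  billing gray
    search gray
      store gray
      store black
      web gray
      web black
    search black
  billing black
  mailer→search: search black — skip
  ingest gray
    metrics gray
      auth gray
      auth black
    metrics black
    ingest→billing: billing black — skip
    ingest→search: search black — skip
  ingest black
  mailer→store: store black — skip
  mailer→auth: auth black — skip
mailer black
cdn gray
  cdn→mailer: mailer black — skip
  api gray
  api black
  cdn→search: search black — skip
  cdn→billing: billing black — skip
cdn black
Every edge goes to a white or black vertex — no back edge, so the graph is acyclic.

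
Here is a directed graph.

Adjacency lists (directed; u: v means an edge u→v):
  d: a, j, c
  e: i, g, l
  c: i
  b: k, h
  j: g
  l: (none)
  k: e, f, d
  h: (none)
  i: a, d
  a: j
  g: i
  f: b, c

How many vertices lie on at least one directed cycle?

9

A vertex is on a directed cycle iff it belongs to a strongly connected component of size ≥ 2 (or has a self-loop).
The vertices on cycles are {a, b, c, d, f, g, i, j, k} — 9 in total.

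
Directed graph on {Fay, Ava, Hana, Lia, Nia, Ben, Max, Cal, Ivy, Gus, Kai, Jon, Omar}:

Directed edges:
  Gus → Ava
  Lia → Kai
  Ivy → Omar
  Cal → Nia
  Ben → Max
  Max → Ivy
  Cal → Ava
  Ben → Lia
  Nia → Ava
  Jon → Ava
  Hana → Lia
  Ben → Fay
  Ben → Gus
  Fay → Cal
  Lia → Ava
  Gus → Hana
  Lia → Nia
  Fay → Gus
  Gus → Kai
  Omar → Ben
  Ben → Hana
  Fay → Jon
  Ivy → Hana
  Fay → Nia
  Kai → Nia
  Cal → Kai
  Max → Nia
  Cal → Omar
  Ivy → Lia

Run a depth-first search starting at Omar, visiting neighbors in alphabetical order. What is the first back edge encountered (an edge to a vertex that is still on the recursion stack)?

DFS from Omar (visiting neighbors in alphabetical order); mark gray on enter, black on exit:
Omar gray
  Ben gray
    Fay gray
      Cal gray
        Ava gray
        Ava black
        Kai gray
          Nia gray
            Nia→Ava: Ava black — skip
          Nia black
        Kai black
        Cal→Nia: Nia black — skip
        Cal→Omar: Omar is gray → back edge
First back edge: Cal → Omar.

Cal→Omar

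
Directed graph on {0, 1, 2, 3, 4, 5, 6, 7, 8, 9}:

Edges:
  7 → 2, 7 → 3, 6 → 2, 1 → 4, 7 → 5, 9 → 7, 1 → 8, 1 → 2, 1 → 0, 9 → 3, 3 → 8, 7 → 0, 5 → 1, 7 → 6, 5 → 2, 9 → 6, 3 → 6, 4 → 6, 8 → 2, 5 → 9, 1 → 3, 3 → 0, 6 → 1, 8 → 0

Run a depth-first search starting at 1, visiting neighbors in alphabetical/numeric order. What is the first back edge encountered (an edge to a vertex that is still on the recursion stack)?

DFS from 1 (visiting neighbors in alphabetical/numeric order); mark gray on enter, black on exit:
1 gray
  0 gray
  0 black
  2 gray
  2 black
  3 gray
    3→0: 0 black — skip
    6 gray
      6→1: 1 is gray → back edge
First back edge: 6 → 1.

6→1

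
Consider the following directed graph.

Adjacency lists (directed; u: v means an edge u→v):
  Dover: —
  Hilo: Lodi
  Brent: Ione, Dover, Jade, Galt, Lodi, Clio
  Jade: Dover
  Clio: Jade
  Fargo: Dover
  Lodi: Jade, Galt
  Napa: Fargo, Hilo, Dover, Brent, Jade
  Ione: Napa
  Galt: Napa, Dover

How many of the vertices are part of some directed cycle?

A vertex is on a directed cycle iff it belongs to a strongly connected component of size ≥ 2 (or has a self-loop).
The vertices on cycles are {Galt, Hilo, Ione, Lodi, Napa, Brent} — 6 in total.

6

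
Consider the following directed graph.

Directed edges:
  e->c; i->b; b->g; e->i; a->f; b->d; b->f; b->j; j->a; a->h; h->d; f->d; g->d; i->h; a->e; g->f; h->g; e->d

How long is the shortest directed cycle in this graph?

For each vertex v, BFS finds the shortest path from v back to v.
The shortest such closed walk is j → a → e → i → b → j, length 5.

5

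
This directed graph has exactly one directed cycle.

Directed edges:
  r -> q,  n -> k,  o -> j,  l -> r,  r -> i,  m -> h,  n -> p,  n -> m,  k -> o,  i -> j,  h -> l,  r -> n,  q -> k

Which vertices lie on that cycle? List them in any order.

DFS with gray/black marking from h:
h gray
  l gray
    r gray
      q gray
        k gray
          o gray
            j gray
            j black
          o black
        k black
      q black
      i gray
        i→j: j black — skip
      i black
      n gray
        n→k: k black — skip
        m gray
          m→h: h is gray → back edge
Back edge closes the cycle h → l → r → n → m → h; its vertices are {h, l, m, n, r}.

h, l, m, n, r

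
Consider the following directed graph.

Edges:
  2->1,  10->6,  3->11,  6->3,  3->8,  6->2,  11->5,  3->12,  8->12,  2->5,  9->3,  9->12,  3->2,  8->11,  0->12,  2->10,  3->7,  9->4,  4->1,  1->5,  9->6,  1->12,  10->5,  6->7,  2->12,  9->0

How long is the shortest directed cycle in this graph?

3

For each vertex v, BFS finds the shortest path from v back to v.
The shortest such closed walk is 6 → 2 → 10 → 6, length 3.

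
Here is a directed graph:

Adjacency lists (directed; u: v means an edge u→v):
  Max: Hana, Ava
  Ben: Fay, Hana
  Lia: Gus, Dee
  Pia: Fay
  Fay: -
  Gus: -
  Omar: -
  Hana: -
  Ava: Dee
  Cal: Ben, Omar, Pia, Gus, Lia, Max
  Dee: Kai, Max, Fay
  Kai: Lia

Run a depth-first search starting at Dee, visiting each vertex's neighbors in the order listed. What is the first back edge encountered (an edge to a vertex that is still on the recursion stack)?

DFS from Dee (visiting each vertex's neighbors in the order listed); mark gray on enter, black on exit:
Dee gray
  Kai gray
    Lia gray
      Gus gray
      Gus black
      Lia→Dee: Dee is gray → back edge
First back edge: Lia → Dee.

Lia→Dee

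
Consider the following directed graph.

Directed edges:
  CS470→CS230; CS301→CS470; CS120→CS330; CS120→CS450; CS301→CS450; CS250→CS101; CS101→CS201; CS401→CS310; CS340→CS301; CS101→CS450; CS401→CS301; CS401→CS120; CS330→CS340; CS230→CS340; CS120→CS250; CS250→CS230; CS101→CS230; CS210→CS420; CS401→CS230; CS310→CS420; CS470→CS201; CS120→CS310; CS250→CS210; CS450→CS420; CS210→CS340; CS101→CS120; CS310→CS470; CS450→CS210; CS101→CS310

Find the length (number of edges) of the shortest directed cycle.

For each vertex v, BFS finds the shortest path from v back to v.
The shortest such closed walk is CS120 → CS250 → CS101 → CS120, length 3.

3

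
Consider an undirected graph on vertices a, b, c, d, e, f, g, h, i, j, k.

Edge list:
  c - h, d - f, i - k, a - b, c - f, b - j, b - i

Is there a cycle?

No

DFS, tracking each vertex's parent; an edge to a visited non-parent vertex closes a cycle.
Start from f:
visit f (parent –)
  visit c (parent f)
    visit h (parent c)
      h–c: parent, skip
    c–f: parent, skip
  visit d (parent f)
    d–f: parent, skip
visit a (parent –)
  visit b (parent a)
    visit j (parent b)
      j–b: parent, skip
    visit i (parent b)
      visit k (parent i)
        k–i: parent, skip
      i–b: parent, skip
    b–a: parent, skip
visit e (parent –)
visit g (parent –)
No non-parent visited neighbor found — the graph is a forest.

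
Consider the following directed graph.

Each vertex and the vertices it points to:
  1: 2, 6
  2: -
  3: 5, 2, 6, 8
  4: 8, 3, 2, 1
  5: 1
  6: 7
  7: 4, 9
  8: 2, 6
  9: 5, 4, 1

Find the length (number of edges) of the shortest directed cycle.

4

For each vertex v, BFS finds the shortest path from v back to v.
The shortest such closed walk is 7 → 9 → 1 → 6 → 7, length 4.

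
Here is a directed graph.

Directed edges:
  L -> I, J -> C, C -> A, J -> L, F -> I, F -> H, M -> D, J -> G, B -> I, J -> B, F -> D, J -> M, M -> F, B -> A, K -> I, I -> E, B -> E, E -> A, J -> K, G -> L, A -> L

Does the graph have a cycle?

DFS with white/gray/black marking, starting from G:
G gray
  L gray
    I gray
      E gray
        A gray
          A→L: L is gray → back edge
Back edge found, so a cycle exists: L → I → E → A → L.

Yes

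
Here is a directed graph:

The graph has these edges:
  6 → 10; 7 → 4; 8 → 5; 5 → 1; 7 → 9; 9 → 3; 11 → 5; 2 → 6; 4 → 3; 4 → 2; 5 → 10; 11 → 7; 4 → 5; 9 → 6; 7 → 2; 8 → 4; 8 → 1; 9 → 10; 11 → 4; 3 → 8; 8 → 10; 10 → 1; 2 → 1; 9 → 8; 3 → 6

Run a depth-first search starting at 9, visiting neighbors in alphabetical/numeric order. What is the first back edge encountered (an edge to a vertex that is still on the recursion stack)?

4→3

DFS from 9 (visiting neighbors in alphabetical/numeric order); mark gray on enter, black on exit:
9 gray
  3 gray
    6 gray
      10 gray
        1 gray
        1 black
      10 black
    6 black
    8 gray
      8→1: 1 black — skip
      4 gray
        2 gray
          2→1: 1 black — skip
          2→6: 6 black — skip
        2 black
        4→3: 3 is gray → back edge
First back edge: 4 → 3.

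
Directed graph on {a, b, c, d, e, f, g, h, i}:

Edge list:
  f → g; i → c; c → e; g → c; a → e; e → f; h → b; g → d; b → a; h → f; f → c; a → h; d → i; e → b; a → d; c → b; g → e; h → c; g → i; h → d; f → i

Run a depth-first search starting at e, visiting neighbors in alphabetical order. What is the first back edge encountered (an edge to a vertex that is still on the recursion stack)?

c→b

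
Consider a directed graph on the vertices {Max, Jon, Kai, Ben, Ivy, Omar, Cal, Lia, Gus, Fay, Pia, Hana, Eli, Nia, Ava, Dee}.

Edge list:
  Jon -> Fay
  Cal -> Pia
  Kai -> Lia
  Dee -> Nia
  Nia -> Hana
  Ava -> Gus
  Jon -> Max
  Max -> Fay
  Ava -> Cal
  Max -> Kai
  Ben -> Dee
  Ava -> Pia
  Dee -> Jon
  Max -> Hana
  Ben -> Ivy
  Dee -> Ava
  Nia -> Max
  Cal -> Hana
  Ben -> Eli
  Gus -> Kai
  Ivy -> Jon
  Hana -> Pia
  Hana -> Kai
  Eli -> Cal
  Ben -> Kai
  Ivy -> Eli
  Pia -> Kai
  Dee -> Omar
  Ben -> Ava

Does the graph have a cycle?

No

DFS with white/gray/black marking, starting from Max:
Max gray
  Fay gray
  Fay black
  Hana gray
    Kai gray
      Lia gray
      Lia black
    Kai black
    Pia gray
      Pia→Kai: Kai black — skip
    Pia black
  Hana black
  Max→Kai: Kai black — skip
Max black
Jon gray
  Jon→Max: Max black — skip
  Jon→Fay: Fay black — skip
Jon black
Ben gray
  Dee gray
    Ava gray
      Gus gray
        Gus→Kai: Kai black — skip
      Gus black
      Cal gray
        Cal→Hana: Hana black — skip
        Cal→Pia: Pia black — skip
      Cal black
      Ava→Pia: Pia black — skip
    Ava black
    Dee→Jon: Jon black — skip
    Omar gray
    Omar black
    Nia gray
      Nia→Max: Max black — skip
      Nia→Hana: Hana black — skip
    Nia black
  Dee black
  Ivy gray
    Eli gray
      Eli→Cal: Cal black — skip
    Eli black
    Ivy→Jon: Jon black — skip
  Ivy black
  Ben→Kai: Kai black — skip
  Ben→Eli: Eli black — skip
  Ben→Ava: Ava black — skip
Ben black
Every edge goes to a white or black vertex — no back edge, so the graph is acyclic.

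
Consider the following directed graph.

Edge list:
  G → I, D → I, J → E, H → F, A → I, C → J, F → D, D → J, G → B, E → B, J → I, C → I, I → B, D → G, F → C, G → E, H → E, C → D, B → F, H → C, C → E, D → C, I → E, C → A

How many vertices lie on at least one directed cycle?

9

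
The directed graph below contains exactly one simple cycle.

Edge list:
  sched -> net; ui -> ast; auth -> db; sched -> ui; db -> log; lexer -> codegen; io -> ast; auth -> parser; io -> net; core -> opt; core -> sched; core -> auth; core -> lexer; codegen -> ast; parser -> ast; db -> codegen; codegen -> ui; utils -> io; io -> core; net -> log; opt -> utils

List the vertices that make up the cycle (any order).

DFS with gray/black marking from core:
core gray
  opt gray
    utils gray
      io gray
        net gray
          log gray
          log black
        net black
        io→core: core is gray → back edge
Back edge closes the cycle core → opt → utils → io → core; its vertices are {io, opt, core, utils}.

io, opt, core, utils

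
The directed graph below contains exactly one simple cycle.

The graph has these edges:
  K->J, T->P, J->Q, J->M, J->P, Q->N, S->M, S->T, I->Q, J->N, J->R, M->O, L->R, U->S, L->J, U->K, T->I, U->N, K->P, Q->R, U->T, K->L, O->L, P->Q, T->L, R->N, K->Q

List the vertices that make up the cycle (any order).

J, L, M, O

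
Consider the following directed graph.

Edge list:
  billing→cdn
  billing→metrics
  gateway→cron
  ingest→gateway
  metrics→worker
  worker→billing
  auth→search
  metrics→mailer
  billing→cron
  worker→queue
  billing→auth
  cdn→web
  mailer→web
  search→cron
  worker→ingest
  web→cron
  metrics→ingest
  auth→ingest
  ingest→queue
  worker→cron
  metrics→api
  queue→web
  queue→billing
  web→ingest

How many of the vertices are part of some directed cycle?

9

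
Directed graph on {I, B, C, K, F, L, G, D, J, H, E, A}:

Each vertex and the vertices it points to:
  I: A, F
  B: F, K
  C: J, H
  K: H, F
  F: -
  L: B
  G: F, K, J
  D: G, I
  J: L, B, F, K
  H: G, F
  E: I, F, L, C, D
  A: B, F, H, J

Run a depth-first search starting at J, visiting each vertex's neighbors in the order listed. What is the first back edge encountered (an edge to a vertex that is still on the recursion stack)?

DFS from J (visiting each vertex's neighbors in the order listed); mark gray on enter, black on exit:
J gray
  L gray
    B gray
      F gray
      F black
      K gray
        H gray
          G gray
            G→F: F black — skip
            G→K: K is gray → back edge
First back edge: G → K.

G→K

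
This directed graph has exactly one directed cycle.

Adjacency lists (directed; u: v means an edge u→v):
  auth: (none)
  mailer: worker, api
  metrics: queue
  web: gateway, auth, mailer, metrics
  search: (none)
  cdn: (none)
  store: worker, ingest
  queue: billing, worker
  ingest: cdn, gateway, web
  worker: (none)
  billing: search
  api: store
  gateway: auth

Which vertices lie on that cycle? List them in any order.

api, web, store, ingest, mailer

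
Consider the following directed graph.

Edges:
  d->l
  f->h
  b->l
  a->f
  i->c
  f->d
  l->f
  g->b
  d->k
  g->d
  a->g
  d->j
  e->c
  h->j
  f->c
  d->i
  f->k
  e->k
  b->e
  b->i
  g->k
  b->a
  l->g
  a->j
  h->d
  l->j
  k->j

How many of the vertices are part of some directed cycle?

7

A vertex is on a directed cycle iff it belongs to a strongly connected component of size ≥ 2 (or has a self-loop).
The vertices on cycles are {a, b, d, f, g, h, l} — 7 in total.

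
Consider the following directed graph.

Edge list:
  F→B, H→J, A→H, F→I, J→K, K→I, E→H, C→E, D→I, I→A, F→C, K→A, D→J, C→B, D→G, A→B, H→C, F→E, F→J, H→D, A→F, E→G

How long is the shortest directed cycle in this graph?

For each vertex v, BFS finds the shortest path from v back to v.
The shortest such closed walk is F → I → A → F, length 3.

3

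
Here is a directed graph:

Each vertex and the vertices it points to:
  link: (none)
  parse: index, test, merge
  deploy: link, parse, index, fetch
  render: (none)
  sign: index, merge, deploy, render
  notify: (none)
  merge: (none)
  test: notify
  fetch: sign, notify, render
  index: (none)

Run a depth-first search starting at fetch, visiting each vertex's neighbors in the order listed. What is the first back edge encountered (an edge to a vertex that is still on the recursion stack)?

DFS from fetch (visiting each vertex's neighbors in the order listed); mark gray on enter, black on exit:
fetch gray
  sign gray
    index gray
    index black
    merge gray
    merge black
    deploy gray
      link gray
      link black
      parse gray
        parse→index: index black — skip
        test gray
          notify gray
          notify black
        test black
        parse→merge: merge black — skip
      parse black
      deploy→index: index black — skip
      deploy→fetch: fetch is gray → back edge
First back edge: deploy → fetch.

deploy->fetch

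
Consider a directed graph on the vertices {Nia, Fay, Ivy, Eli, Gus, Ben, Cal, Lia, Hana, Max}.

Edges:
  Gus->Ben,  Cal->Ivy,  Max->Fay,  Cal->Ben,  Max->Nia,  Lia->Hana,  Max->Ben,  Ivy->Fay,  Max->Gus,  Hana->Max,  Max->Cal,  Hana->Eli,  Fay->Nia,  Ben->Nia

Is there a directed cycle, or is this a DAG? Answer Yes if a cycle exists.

No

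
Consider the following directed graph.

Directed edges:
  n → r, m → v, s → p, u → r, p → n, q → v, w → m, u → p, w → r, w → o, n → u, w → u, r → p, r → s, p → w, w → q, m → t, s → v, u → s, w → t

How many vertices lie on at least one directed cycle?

6

A vertex is on a directed cycle iff it belongs to a strongly connected component of size ≥ 2 (or has a self-loop).
The vertices on cycles are {n, p, r, s, u, w} — 6 in total.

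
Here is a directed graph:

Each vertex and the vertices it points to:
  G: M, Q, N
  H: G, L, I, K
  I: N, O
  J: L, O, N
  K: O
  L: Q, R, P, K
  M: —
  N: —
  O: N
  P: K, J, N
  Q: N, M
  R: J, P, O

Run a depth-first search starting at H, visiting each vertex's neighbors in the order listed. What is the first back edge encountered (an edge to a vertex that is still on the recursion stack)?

J->L

DFS from H (visiting each vertex's neighbors in the order listed); mark gray on enter, black on exit:
H gray
  G gray
    M gray
    M black
    Q gray
      N gray
      N black
      Q→M: M black — skip
    Q black
    G→N: N black — skip
  G black
  L gray
    L→Q: Q black — skip
    R gray
      J gray
        J→L: L is gray → back edge
First back edge: J → L.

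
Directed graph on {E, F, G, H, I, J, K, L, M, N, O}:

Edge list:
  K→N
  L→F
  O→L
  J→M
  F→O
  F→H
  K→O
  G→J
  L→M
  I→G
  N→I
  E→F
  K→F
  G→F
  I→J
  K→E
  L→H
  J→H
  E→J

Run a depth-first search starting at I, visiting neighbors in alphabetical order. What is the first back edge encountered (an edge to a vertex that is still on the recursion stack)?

DFS from I (visiting neighbors in alphabetical order); mark gray on enter, black on exit:
I gray
  G gray
    F gray
      H gray
      H black
      O gray
        L gray
          L→F: F is gray → back edge
First back edge: L → F.

L->F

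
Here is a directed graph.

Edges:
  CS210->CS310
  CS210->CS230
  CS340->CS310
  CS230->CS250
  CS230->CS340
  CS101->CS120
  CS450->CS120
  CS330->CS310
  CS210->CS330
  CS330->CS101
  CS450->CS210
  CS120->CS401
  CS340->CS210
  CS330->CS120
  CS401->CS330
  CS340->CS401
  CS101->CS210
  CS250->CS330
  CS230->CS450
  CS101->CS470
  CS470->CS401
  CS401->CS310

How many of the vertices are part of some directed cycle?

A vertex is on a directed cycle iff it belongs to a strongly connected component of size ≥ 2 (or has a self-loop).
The vertices on cycles are {CS101, CS120, CS210, CS230, CS250, CS330, CS340, CS401, CS450, CS470} — 10 in total.

10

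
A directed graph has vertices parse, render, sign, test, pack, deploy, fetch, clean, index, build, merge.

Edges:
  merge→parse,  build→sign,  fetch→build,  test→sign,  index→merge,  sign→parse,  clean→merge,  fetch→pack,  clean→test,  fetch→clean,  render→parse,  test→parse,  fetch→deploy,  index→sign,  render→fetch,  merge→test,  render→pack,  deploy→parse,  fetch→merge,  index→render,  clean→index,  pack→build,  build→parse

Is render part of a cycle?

render is on a cycle iff render can reach itself via ≥1 edge.
render → fetch → clean → index → render — yes.

Yes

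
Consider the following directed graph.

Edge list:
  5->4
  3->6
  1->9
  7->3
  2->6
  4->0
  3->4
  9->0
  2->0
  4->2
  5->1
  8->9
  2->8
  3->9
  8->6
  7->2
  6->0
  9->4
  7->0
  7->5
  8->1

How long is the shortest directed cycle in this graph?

4

For each vertex v, BFS finds the shortest path from v back to v.
The shortest such closed walk is 2 → 8 → 9 → 4 → 2, length 4.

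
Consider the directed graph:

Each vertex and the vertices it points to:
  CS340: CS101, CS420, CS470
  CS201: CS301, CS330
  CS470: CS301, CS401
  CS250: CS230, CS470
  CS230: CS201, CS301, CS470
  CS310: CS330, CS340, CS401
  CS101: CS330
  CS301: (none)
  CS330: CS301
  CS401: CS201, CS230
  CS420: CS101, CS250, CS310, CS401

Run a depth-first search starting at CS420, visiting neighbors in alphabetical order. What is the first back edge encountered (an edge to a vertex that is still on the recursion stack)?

CS401->CS230

DFS from CS420 (visiting neighbors in alphabetical order); mark gray on enter, black on exit:
CS420 gray
  CS101 gray
    CS330 gray
      CS301 gray
      CS301 black
    CS330 black
  CS101 black
  CS250 gray
    CS230 gray
      CS201 gray
        CS201→CS301: CS301 black — skip
        CS201→CS330: CS330 black — skip
      CS201 black
      CS230→CS301: CS301 black — skip
      CS470 gray
        CS470→CS301: CS301 black — skip
        CS401 gray
          CS401→CS201: CS201 black — skip
          CS401→CS230: CS230 is gray → back edge
First back edge: CS401 → CS230.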